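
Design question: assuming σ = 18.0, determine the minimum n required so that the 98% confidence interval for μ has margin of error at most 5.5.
n ≥ 58

For margin E ≤ 5.5:
n ≥ (z* · σ / E)²
n ≥ (2.326 · 18.0 / 5.5)²
n ≥ 57.95

Minimum n = 58 (rounding up)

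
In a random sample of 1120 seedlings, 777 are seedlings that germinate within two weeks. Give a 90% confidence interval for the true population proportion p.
(0.671, 0.716)

Proportion CI:
p̂ = 777/1120 = 0.69375
SE = √(p̂(1-p̂)/n) = √(0.69375 · 0.30625 / 1120) = 0.01377

z* = 1.645
Margin = z* · SE = 1.645 · 0.01377 = 0.0227

CI: 0.69375 ± 0.0227 = (0.671, 0.716)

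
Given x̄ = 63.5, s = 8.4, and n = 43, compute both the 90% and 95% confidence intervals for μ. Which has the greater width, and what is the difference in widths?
95% CI is wider by 0.86

df = 42
90% CI: t* = 1.682, (61.35, 65.65), width = 2 · t* · s/√n = 4.31
95% CI: t* = 2.018, (60.91, 66.09), width = 2 · t* · s/√n = 5.17

The 95% CI is wider by 5.17 - 4.31 = 0.86.
Higher confidence requires a wider interval.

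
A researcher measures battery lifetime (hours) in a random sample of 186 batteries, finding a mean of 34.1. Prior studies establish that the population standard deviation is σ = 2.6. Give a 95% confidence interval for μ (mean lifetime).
(33.73, 34.47)

z-interval (σ known):
z* = 1.960 for 95% confidence

Margin of error = z* · σ/√n = 1.960 · 2.6/√186 = 0.37

CI: (34.1 - 0.37, 34.1 + 0.37) = (33.73, 34.47)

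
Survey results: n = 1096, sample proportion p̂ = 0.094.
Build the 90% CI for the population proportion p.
(0.079, 0.109)

Proportion CI:
SE = √(p̂(1-p̂)/n) = √(0.094 · 0.906 / 1096) = 0.00882

z* = 1.645
Margin = z* · SE = 1.645 · 0.00882 = 0.0145

CI: 0.094 ± 0.0145 = (0.079, 0.109)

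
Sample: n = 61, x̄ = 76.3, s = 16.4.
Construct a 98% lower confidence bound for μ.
μ ≥ 71.89

Lower bound (one-sided):
t* = 2.099 (one-sided for 98%)
Lower bound = x̄ - t* · s/√n = 76.3 - 2.099 · 16.4/√61 = 71.89

We are 98% confident that μ ≥ 71.89.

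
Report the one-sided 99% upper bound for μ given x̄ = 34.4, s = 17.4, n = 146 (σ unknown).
μ ≤ 37.79

Upper bound (one-sided):
t* = 2.352 (one-sided for 99%)
Upper bound = x̄ + t* · s/√n = 34.4 + 2.352 · 17.4/√146 = 37.79

We are 99% confident that μ ≤ 37.79.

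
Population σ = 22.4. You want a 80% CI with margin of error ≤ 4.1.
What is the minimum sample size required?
n ≥ 50

For margin E ≤ 4.1:
n ≥ (z* · σ / E)²
n ≥ (1.282 · 22.4 / 4.1)²
n ≥ 49.06

Minimum n = 50 (rounding up)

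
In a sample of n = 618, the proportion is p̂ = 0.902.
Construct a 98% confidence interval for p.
(0.874, 0.930)

Proportion CI:
SE = √(p̂(1-p̂)/n) = √(0.902 · 0.098 / 618) = 0.01196

z* = 2.326
Margin = z* · SE = 2.326 · 0.01196 = 0.0278

CI: 0.902 ± 0.0278 = (0.874, 0.930)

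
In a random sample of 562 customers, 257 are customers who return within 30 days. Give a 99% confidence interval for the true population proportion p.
(0.403, 0.511)

Proportion CI:
p̂ = 257/562 = 0.45730
SE = √(p̂(1-p̂)/n) = √(0.45730 · 0.54270 / 562) = 0.02101

z* = 2.576
Margin = z* · SE = 2.576 · 0.02101 = 0.0541

CI: 0.45730 ± 0.0541 = (0.403, 0.511)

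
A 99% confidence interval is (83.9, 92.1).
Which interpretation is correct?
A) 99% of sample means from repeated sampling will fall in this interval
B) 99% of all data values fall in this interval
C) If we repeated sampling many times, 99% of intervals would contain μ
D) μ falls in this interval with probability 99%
C

A) Wrong — coverage applies to intervals containing μ, not to future x̄ values.
B) Wrong — a CI is about the parameter μ, not individual data values.
C) Correct — this is the frequentist long-run coverage interpretation.
D) Wrong — μ is fixed; the randomness lives in the interval, not in μ.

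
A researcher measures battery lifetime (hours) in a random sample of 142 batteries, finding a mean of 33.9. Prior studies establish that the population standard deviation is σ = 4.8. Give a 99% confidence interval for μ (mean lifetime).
(32.86, 34.94)

z-interval (σ known):
z* = 2.576 for 99% confidence

Margin of error = z* · σ/√n = 2.576 · 4.8/√142 = 1.04

CI: (33.9 - 1.04, 33.9 + 1.04) = (32.86, 34.94)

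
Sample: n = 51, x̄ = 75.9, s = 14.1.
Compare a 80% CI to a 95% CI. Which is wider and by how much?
95% CI is wider by 2.80

df = 50
80% CI: t* = 1.299, (73.34, 78.46), width = 2 · t* · s/√n = 5.13
95% CI: t* = 2.009, (71.93, 79.87), width = 2 · t* · s/√n = 7.93

The 95% CI is wider by 7.93 - 5.13 = 2.80.
Higher confidence requires a wider interval.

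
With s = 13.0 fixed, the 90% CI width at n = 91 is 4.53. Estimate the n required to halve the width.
n ≈ 364

CI width ∝ 1/√n
To reduce width by factor 2, need √n to grow by 2 → need 2² = 4 times as many samples.

Current: n = 91, width = 4.53
New: n = 364, width ≈ 2.25

Width reduced by factor of 4.53/2.25 = 2.01.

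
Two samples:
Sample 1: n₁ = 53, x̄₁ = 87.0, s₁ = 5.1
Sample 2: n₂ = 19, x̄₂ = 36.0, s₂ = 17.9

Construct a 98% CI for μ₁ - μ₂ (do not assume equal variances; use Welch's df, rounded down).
(40.42, 61.58)

Difference: x̄₁ - x̄₂ = 51.00
SE = √(s₁²/n₁ + s₂²/n₂) = √(5.1²/53 + 17.9²/19) = 4.1659
df = 19.06 → 19 (Welch–Satterthwaite, rounded down)
t* = 2.539

CI: 51.00 ± 2.539 · 4.1659 = 51.00 ± 10.58 = (40.42, 61.58)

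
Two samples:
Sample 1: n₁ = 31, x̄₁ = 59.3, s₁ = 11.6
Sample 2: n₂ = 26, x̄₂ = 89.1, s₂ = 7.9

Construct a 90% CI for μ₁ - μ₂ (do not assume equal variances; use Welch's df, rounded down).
(-34.15, -25.45)

Difference: x̄₁ - x̄₂ = -29.80
SE = √(s₁²/n₁ + s₂²/n₂) = √(11.6²/31 + 7.9²/26) = 2.5963
df = 52.93 → 52 (Welch–Satterthwaite, rounded down)
t* = 1.675

CI: -29.80 ± 1.675 · 2.5963 = -29.80 ± 4.35 = (-34.15, -25.45)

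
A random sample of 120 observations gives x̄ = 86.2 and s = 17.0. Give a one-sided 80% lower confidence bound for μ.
μ ≥ 84.89

Lower bound (one-sided):
t* = 0.845 (one-sided for 80%)
Lower bound = x̄ - t* · s/√n = 86.2 - 0.845 · 17.0/√120 = 84.89

We are 80% confident that μ ≥ 84.89.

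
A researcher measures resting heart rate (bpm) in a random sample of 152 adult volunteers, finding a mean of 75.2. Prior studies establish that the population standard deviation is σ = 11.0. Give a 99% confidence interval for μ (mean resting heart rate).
(72.90, 77.50)

z-interval (σ known):
z* = 2.576 for 99% confidence

Margin of error = z* · σ/√n = 2.576 · 11.0/√152 = 2.30

CI: (75.2 - 2.30, 75.2 + 2.30) = (72.90, 77.50)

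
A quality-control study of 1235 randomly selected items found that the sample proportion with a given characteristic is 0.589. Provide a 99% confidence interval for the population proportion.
(0.553, 0.625)

Proportion CI:
SE = √(p̂(1-p̂)/n) = √(0.589 · 0.411 / 1235) = 0.01400

z* = 2.576
Margin = z* · SE = 2.576 · 0.01400 = 0.0361

CI: 0.589 ± 0.0361 = (0.553, 0.625)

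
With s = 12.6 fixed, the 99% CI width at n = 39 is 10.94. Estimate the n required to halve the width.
n ≈ 156

CI width ∝ 1/√n
To reduce width by factor 2, need √n to grow by 2 → need 2² = 4 times as many samples.

Current: n = 39, width = 10.94
New: n = 156, width ≈ 5.26

Width reduced by factor of 10.94/5.26 = 2.08.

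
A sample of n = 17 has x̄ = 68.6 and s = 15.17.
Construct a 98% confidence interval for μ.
(59.10, 78.10)

t-interval (σ unknown):
df = n - 1 = 16
t* = 2.583 for 98% confidence

Margin of error = t* · s/√n = 2.583 · 15.17/√17 = 9.50

CI: (59.10, 78.10)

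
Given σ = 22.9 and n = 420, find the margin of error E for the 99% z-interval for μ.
Margin of error = 2.88

Margin of error = z* · σ/√n
= 2.576 · 22.9/√420
= 2.576 · 22.9/20.4939
= 2.88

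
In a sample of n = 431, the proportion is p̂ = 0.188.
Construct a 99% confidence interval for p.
(0.140, 0.236)

Proportion CI:
SE = √(p̂(1-p̂)/n) = √(0.188 · 0.812 / 431) = 0.01882

z* = 2.576
Margin = z* · SE = 2.576 · 0.01882 = 0.0485

CI: 0.188 ± 0.0485 = (0.140, 0.236)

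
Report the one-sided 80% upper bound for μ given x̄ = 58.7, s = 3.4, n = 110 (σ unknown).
μ ≤ 58.97

Upper bound (one-sided):
t* = 0.845 (one-sided for 80%)
Upper bound = x̄ + t* · s/√n = 58.7 + 0.845 · 3.4/√110 = 58.97

We are 80% confident that μ ≤ 58.97.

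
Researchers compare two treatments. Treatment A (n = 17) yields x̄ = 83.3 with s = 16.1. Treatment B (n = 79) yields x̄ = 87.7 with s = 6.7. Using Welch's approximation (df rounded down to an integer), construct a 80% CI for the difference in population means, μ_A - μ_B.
(-9.70, 0.90)

Difference: x̄₁ - x̄₂ = -4.40
SE = √(s₁²/n₁ + s₂²/n₂) = √(16.1²/17 + 6.7²/79) = 3.9769
df = 17.21 → 17 (Welch–Satterthwaite, rounded down)
t* = 1.333

CI: -4.40 ± 1.333 · 3.9769 = -4.40 ± 5.30 = (-9.70, 0.90)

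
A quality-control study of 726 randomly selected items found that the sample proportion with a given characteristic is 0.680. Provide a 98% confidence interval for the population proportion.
(0.640, 0.720)

Proportion CI:
SE = √(p̂(1-p̂)/n) = √(0.680 · 0.320 / 726) = 0.01731

z* = 2.326
Margin = z* · SE = 2.326 · 0.01731 = 0.0403

CI: 0.680 ± 0.0403 = (0.640, 0.720)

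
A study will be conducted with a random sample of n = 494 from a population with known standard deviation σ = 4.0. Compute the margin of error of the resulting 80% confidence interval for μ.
Margin of error = 0.23

Margin of error = z* · σ/√n
= 1.282 · 4.0/√494
= 1.282 · 4.0/22.2261
= 0.23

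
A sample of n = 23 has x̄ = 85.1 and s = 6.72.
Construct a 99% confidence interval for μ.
(81.15, 89.05)

t-interval (σ unknown):
df = n - 1 = 22
t* = 2.819 for 99% confidence

Margin of error = t* · s/√n = 2.819 · 6.72/√23 = 3.95

CI: (81.15, 89.05)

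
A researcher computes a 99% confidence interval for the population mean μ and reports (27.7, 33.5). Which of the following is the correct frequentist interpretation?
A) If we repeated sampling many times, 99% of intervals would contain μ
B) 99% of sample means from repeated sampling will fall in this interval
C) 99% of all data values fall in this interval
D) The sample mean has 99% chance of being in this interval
A

A) Correct — this is the frequentist long-run coverage interpretation.
B) Wrong — coverage applies to intervals containing μ, not to future x̄ values.
C) Wrong — a CI is about the parameter μ, not individual data values.
D) Wrong — x̄ is observed and sits in the interval by construction.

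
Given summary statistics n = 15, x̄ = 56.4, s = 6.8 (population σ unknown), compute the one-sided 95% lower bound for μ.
μ ≥ 53.31

Lower bound (one-sided):
t* = 1.761 (one-sided for 95%)
Lower bound = x̄ - t* · s/√n = 56.4 - 1.761 · 6.8/√15 = 53.31

We are 95% confident that μ ≥ 53.31.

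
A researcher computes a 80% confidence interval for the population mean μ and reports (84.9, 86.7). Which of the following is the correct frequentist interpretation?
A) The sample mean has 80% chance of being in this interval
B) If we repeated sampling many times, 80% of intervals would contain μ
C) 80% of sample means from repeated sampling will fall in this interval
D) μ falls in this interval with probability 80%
B

A) Wrong — x̄ is observed and sits in the interval by construction.
B) Correct — this is the frequentist long-run coverage interpretation.
C) Wrong — coverage applies to intervals containing μ, not to future x̄ values.
D) Wrong — μ is fixed; the randomness lives in the interval, not in μ.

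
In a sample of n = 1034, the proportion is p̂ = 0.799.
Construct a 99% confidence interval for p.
(0.767, 0.831)

Proportion CI:
SE = √(p̂(1-p̂)/n) = √(0.799 · 0.201 / 1034) = 0.01246

z* = 2.576
Margin = z* · SE = 2.576 · 0.01246 = 0.0321

CI: 0.799 ± 0.0321 = (0.767, 0.831)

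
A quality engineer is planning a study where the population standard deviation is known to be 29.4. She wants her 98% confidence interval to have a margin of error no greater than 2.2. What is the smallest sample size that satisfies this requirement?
n ≥ 967

For margin E ≤ 2.2:
n ≥ (z* · σ / E)²
n ≥ (2.326 · 29.4 / 2.2)²
n ≥ 966.20

Minimum n = 967 (rounding up)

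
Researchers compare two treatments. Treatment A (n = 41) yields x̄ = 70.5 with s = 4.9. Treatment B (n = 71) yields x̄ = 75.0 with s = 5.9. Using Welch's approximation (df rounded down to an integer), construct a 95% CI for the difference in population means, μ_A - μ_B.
(-6.56, -2.44)

Difference: x̄₁ - x̄₂ = -4.50
SE = √(s₁²/n₁ + s₂²/n₂) = √(4.9²/41 + 5.9²/71) = 1.0373
df = 96.40 → 96 (Welch–Satterthwaite, rounded down)
t* = 1.985

CI: -4.50 ± 1.985 · 1.0373 = -4.50 ± 2.06 = (-6.56, -2.44)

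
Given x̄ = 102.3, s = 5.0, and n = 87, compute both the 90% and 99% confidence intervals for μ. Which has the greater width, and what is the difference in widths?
99% CI is wider by 1.04

df = 86
90% CI: t* = 1.663, (101.41, 103.19), width = 2 · t* · s/√n = 1.78
99% CI: t* = 2.634, (100.89, 103.71), width = 2 · t* · s/√n = 2.82

The 99% CI is wider by 2.82 - 1.78 = 1.04.
Higher confidence requires a wider interval.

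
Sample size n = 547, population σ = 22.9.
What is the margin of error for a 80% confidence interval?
Margin of error = 1.26

Margin of error = z* · σ/√n
= 1.282 · 22.9/√547
= 1.282 · 22.9/23.3880
= 1.26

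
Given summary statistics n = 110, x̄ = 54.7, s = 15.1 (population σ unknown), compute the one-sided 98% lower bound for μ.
μ ≥ 51.71

Lower bound (one-sided):
t* = 2.079 (one-sided for 98%)
Lower bound = x̄ - t* · s/√n = 54.7 - 2.079 · 15.1/√110 = 51.71

We are 98% confident that μ ≥ 51.71.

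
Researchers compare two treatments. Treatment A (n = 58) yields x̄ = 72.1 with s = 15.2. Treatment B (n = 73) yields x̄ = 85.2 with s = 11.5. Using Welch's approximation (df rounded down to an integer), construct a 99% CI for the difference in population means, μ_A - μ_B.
(-19.42, -6.78)

Difference: x̄₁ - x̄₂ = -13.10
SE = √(s₁²/n₁ + s₂²/n₂) = √(15.2²/58 + 11.5²/73) = 2.4073
df = 103.66 → 103 (Welch–Satterthwaite, rounded down)
t* = 2.624

CI: -13.10 ± 2.624 · 2.4073 = -13.10 ± 6.32 = (-19.42, -6.78)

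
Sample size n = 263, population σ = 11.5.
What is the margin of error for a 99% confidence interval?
Margin of error = 1.83

Margin of error = z* · σ/√n
= 2.576 · 11.5/√263
= 2.576 · 11.5/16.2173
= 1.83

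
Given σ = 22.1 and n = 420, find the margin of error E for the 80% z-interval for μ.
Margin of error = 1.38

Margin of error = z* · σ/√n
= 1.282 · 22.1/√420
= 1.282 · 22.1/20.4939
= 1.38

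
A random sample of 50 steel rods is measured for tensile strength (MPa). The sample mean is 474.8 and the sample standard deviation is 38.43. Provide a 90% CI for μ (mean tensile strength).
(465.69, 483.91)

t-interval (σ unknown):
df = n - 1 = 49
t* = 1.677 for 90% confidence

Margin of error = t* · s/√n = 1.677 · 38.43/√50 = 9.11

CI: (465.69, 483.91)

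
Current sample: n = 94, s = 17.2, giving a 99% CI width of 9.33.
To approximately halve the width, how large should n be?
n ≈ 376

CI width ∝ 1/√n
To reduce width by factor 2, need √n to grow by 2 → need 2² = 4 times as many samples.

Current: n = 94, width = 9.33
New: n = 376, width ≈ 4.59

Width reduced by factor of 9.33/4.59 = 2.03.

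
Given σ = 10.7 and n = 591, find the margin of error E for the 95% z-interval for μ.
Margin of error = 0.86

Margin of error = z* · σ/√n
= 1.960 · 10.7/√591
= 1.960 · 10.7/24.3105
= 0.86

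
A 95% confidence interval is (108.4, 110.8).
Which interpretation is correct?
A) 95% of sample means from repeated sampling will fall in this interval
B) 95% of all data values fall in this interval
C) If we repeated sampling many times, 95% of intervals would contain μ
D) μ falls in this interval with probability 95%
C

A) Wrong — coverage applies to intervals containing μ, not to future x̄ values.
B) Wrong — a CI is about the parameter μ, not individual data values.
C) Correct — this is the frequentist long-run coverage interpretation.
D) Wrong — μ is fixed; the randomness lives in the interval, not in μ.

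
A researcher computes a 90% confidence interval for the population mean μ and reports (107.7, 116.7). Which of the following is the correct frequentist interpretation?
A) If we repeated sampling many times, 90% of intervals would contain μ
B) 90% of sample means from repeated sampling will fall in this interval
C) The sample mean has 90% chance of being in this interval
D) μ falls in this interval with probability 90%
A

A) Correct — this is the frequentist long-run coverage interpretation.
B) Wrong — coverage applies to intervals containing μ, not to future x̄ values.
C) Wrong — x̄ is observed and sits in the interval by construction.
D) Wrong — μ is fixed; the randomness lives in the interval, not in μ.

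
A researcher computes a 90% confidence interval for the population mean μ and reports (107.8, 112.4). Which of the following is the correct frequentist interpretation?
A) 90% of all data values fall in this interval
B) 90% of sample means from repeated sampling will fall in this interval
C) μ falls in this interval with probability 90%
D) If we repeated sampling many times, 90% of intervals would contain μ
D

A) Wrong — a CI is about the parameter μ, not individual data values.
B) Wrong — coverage applies to intervals containing μ, not to future x̄ values.
C) Wrong — μ is fixed; the randomness lives in the interval, not in μ.
D) Correct — this is the frequentist long-run coverage interpretation.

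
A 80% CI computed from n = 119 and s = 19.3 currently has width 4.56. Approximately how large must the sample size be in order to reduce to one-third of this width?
n ≈ 1071

CI width ∝ 1/√n
To reduce width by factor 3, need √n to grow by 3 → need 3² = 9 times as many samples.

Current: n = 119, width = 4.56
New: n = 1071, width ≈ 1.51

Width reduced by factor of 4.56/1.51 = 3.02.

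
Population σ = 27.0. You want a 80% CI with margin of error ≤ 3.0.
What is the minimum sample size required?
n ≥ 134

For margin E ≤ 3.0:
n ≥ (z* · σ / E)²
n ≥ (1.282 · 27.0 / 3.0)²
n ≥ 133.13

Minimum n = 134 (rounding up)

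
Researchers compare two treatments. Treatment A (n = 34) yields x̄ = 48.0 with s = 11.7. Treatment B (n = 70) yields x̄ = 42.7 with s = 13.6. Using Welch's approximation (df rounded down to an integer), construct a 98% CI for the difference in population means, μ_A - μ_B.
(-0.84, 11.44)

Difference: x̄₁ - x̄₂ = 5.30
SE = √(s₁²/n₁ + s₂²/n₂) = √(11.7²/34 + 13.6²/70) = 2.5823
df = 75.06 → 75 (Welch–Satterthwaite, rounded down)
t* = 2.377

CI: 5.30 ± 2.377 · 2.5823 = 5.30 ± 6.14 = (-0.84, 11.44)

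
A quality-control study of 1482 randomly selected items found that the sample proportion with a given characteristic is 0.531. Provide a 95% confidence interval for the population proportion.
(0.506, 0.556)

Proportion CI:
SE = √(p̂(1-p̂)/n) = √(0.531 · 0.469 / 1482) = 0.01296

z* = 1.960
Margin = z* · SE = 1.960 · 0.01296 = 0.0254

CI: 0.531 ± 0.0254 = (0.506, 0.556)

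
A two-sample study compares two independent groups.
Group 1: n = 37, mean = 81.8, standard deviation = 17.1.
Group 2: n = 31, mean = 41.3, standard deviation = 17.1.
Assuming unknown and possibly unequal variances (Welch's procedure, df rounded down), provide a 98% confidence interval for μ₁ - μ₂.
(30.56, 50.44)

Difference: x̄₁ - x̄₂ = 40.50
SE = √(s₁²/n₁ + s₂²/n₂) = √(17.1²/37 + 17.1²/31) = 4.1636
df = 63.93 → 63 (Welch–Satterthwaite, rounded down)
t* = 2.387

CI: 40.50 ± 2.387 · 4.1636 = 40.50 ± 9.94 = (30.56, 50.44)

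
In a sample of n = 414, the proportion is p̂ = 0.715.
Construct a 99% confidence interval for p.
(0.658, 0.772)

Proportion CI:
SE = √(p̂(1-p̂)/n) = √(0.715 · 0.285 / 414) = 0.02219

z* = 2.576
Margin = z* · SE = 2.576 · 0.02219 = 0.0572

CI: 0.715 ± 0.0572 = (0.658, 0.772)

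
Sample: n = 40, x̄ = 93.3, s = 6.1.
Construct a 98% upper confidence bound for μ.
μ ≤ 95.35

Upper bound (one-sided):
t* = 2.125 (one-sided for 98%)
Upper bound = x̄ + t* · s/√n = 93.3 + 2.125 · 6.1/√40 = 95.35

We are 98% confident that μ ≤ 95.35.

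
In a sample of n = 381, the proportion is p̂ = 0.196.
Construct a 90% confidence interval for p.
(0.163, 0.229)

Proportion CI:
SE = √(p̂(1-p̂)/n) = √(0.196 · 0.804 / 381) = 0.02034

z* = 1.645
Margin = z* · SE = 1.645 · 0.02034 = 0.0335

CI: 0.196 ± 0.0335 = (0.163, 0.229)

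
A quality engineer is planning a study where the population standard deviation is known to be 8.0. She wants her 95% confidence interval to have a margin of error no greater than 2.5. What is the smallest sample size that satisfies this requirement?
n ≥ 40

For margin E ≤ 2.5:
n ≥ (z* · σ / E)²
n ≥ (1.960 · 8.0 / 2.5)²
n ≥ 39.34

Minimum n = 40 (rounding up)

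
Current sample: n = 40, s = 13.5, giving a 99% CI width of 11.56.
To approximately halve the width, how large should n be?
n ≈ 160

CI width ∝ 1/√n
To reduce width by factor 2, need √n to grow by 2 → need 2² = 4 times as many samples.

Current: n = 40, width = 11.56
New: n = 160, width ≈ 5.56

Width reduced by factor of 11.56/5.56 = 2.08.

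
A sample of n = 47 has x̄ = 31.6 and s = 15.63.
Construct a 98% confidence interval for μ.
(26.11, 37.09)

t-interval (σ unknown):
df = n - 1 = 46
t* = 2.410 for 98% confidence

Margin of error = t* · s/√n = 2.410 · 15.63/√47 = 5.49

CI: (26.11, 37.09)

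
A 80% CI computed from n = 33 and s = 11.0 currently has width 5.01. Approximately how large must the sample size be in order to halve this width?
n ≈ 132

CI width ∝ 1/√n
To reduce width by factor 2, need √n to grow by 2 → need 2² = 4 times as many samples.

Current: n = 33, width = 5.01
New: n = 132, width ≈ 2.47

Width reduced by factor of 5.01/2.47 = 2.03.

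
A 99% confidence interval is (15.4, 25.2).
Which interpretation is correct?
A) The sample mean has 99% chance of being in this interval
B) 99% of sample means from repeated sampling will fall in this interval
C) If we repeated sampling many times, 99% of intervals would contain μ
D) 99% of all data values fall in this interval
C

A) Wrong — x̄ is observed and sits in the interval by construction.
B) Wrong — coverage applies to intervals containing μ, not to future x̄ values.
C) Correct — this is the frequentist long-run coverage interpretation.
D) Wrong — a CI is about the parameter μ, not individual data values.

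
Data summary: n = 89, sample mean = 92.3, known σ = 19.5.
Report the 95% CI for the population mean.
(88.25, 96.35)

z-interval (σ known):
z* = 1.960 for 95% confidence

Margin of error = z* · σ/√n = 1.960 · 19.5/√89 = 4.05

CI: (92.3 - 4.05, 92.3 + 4.05) = (88.25, 96.35)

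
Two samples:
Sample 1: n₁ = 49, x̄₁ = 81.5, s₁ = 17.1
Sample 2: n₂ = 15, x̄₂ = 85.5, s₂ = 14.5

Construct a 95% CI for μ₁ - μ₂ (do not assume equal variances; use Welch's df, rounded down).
(-13.17, 5.17)

Difference: x̄₁ - x̄₂ = -4.00
SE = √(s₁²/n₁ + s₂²/n₂) = √(17.1²/49 + 14.5²/15) = 4.4704
df = 27.03 → 27 (Welch–Satterthwaite, rounded down)
t* = 2.052

CI: -4.00 ± 2.052 · 4.4704 = -4.00 ± 9.17 = (-13.17, 5.17)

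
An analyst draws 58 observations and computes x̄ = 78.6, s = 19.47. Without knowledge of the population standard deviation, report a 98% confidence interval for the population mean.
(72.48, 84.72)

t-interval (σ unknown):
df = n - 1 = 57
t* = 2.394 for 98% confidence

Margin of error = t* · s/√n = 2.394 · 19.47/√58 = 6.12

CI: (72.48, 84.72)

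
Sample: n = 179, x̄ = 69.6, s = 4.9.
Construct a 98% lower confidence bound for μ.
μ ≥ 68.84

Lower bound (one-sided):
t* = 2.069 (one-sided for 98%)
Lower bound = x̄ - t* · s/√n = 69.6 - 2.069 · 4.9/√179 = 68.84

We are 98% confident that μ ≥ 68.84.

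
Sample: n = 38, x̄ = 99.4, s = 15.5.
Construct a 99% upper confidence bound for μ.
μ ≤ 105.51

Upper bound (one-sided):
t* = 2.431 (one-sided for 99%)
Upper bound = x̄ + t* · s/√n = 99.4 + 2.431 · 15.5/√38 = 105.51

We are 99% confident that μ ≤ 105.51.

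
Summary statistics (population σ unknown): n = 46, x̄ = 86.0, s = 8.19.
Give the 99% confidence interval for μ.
(82.75, 89.25)

t-interval (σ unknown):
df = n - 1 = 45
t* = 2.690 for 99% confidence

Margin of error = t* · s/√n = 2.690 · 8.19/√46 = 3.25

CI: (82.75, 89.25)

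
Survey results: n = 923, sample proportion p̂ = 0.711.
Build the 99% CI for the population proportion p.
(0.673, 0.749)

Proportion CI:
SE = √(p̂(1-p̂)/n) = √(0.711 · 0.289 / 923) = 0.01492

z* = 2.576
Margin = z* · SE = 2.576 · 0.01492 = 0.0384

CI: 0.711 ± 0.0384 = (0.673, 0.749)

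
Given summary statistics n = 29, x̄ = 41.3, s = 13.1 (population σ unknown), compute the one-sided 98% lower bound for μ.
μ ≥ 36.06

Lower bound (one-sided):
t* = 2.154 (one-sided for 98%)
Lower bound = x̄ - t* · s/√n = 41.3 - 2.154 · 13.1/√29 = 36.06

We are 98% confident that μ ≥ 36.06.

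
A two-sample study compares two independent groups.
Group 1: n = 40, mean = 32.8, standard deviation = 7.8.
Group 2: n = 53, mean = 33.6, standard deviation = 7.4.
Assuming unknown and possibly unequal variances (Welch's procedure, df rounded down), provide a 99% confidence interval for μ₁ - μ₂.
(-5.02, 3.42)

Difference: x̄₁ - x̄₂ = -0.80
SE = √(s₁²/n₁ + s₂²/n₂) = √(7.8²/40 + 7.4²/53) = 1.5982
df = 81.70 → 81 (Welch–Satterthwaite, rounded down)
t* = 2.638

CI: -0.80 ± 2.638 · 1.5982 = -0.80 ± 4.22 = (-5.02, 3.42)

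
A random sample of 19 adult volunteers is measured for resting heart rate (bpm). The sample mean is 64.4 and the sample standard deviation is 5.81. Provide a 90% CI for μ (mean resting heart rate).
(62.09, 66.71)

t-interval (σ unknown):
df = n - 1 = 18
t* = 1.734 for 90% confidence

Margin of error = t* · s/√n = 1.734 · 5.81/√19 = 2.31

CI: (62.09, 66.71)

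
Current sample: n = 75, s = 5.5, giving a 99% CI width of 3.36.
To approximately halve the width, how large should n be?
n ≈ 300

CI width ∝ 1/√n
To reduce width by factor 2, need √n to grow by 2 → need 2² = 4 times as many samples.

Current: n = 75, width = 3.36
New: n = 300, width ≈ 1.65

Width reduced by factor of 3.36/1.65 = 2.04.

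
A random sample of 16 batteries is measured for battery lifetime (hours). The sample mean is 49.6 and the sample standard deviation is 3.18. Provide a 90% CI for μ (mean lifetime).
(48.21, 50.99)

t-interval (σ unknown):
df = n - 1 = 15
t* = 1.753 for 90% confidence

Margin of error = t* · s/√n = 1.753 · 3.18/√16 = 1.39

CI: (48.21, 50.99)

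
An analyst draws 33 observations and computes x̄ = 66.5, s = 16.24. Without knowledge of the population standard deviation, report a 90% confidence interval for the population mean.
(61.71, 71.29)

t-interval (σ unknown):
df = n - 1 = 32
t* = 1.694 for 90% confidence

Margin of error = t* · s/√n = 1.694 · 16.24/√33 = 4.79

CI: (61.71, 71.29)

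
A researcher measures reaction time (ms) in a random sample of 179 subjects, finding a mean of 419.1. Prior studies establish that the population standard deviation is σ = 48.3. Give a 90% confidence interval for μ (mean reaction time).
(413.16, 425.04)

z-interval (σ known):
z* = 1.645 for 90% confidence

Margin of error = z* · σ/√n = 1.645 · 48.3/√179 = 5.94

CI: (419.1 - 5.94, 419.1 + 5.94) = (413.16, 425.04)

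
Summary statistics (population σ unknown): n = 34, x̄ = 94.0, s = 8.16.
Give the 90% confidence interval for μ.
(91.63, 96.37)

t-interval (σ unknown):
df = n - 1 = 33
t* = 1.692 for 90% confidence

Margin of error = t* · s/√n = 1.692 · 8.16/√34 = 2.37

CI: (91.63, 96.37)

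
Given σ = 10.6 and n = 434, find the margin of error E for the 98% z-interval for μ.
Margin of error = 1.18

Margin of error = z* · σ/√n
= 2.326 · 10.6/√434
= 2.326 · 10.6/20.8327
= 1.18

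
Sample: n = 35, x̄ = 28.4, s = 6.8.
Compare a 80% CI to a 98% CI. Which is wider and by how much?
98% CI is wider by 2.61

df = 34
80% CI: t* = 1.307, (26.90, 29.90), width = 2 · t* · s/√n = 3.00
98% CI: t* = 2.441, (25.59, 31.21), width = 2 · t* · s/√n = 5.61

The 98% CI is wider by 5.61 - 3.00 = 2.61.
Higher confidence requires a wider interval.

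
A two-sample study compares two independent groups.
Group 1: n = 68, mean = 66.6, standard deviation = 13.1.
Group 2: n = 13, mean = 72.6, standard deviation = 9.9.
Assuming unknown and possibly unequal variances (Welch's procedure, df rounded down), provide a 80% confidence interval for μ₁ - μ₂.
(-10.20, -1.80)

Difference: x̄₁ - x̄₂ = -6.00
SE = √(s₁²/n₁ + s₂²/n₂) = √(13.1²/68 + 9.9²/13) = 3.1722
df = 20.96 → 20 (Welch–Satterthwaite, rounded down)
t* = 1.325

CI: -6.00 ± 1.325 · 3.1722 = -6.00 ± 4.20 = (-10.20, -1.80)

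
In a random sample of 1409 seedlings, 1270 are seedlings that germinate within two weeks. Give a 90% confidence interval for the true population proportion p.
(0.888, 0.914)

Proportion CI:
p̂ = 1270/1409 = 0.90135
SE = √(p̂(1-p̂)/n) = √(0.90135 · 0.09865 / 1409) = 0.00794

z* = 1.645
Margin = z* · SE = 1.645 · 0.00794 = 0.0131

CI: 0.90135 ± 0.0131 = (0.888, 0.914)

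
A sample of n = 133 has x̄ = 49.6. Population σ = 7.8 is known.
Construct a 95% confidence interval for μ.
(48.27, 50.93)

z-interval (σ known):
z* = 1.960 for 95% confidence

Margin of error = z* · σ/√n = 1.960 · 7.8/√133 = 1.33

CI: (49.6 - 1.33, 49.6 + 1.33) = (48.27, 50.93)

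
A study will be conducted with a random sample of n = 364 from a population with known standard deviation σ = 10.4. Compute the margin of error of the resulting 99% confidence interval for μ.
Margin of error = 1.40

Margin of error = z* · σ/√n
= 2.576 · 10.4/√364
= 2.576 · 10.4/19.0788
= 1.40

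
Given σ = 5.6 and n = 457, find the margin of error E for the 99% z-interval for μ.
Margin of error = 0.67

Margin of error = z* · σ/√n
= 2.576 · 5.6/√457
= 2.576 · 5.6/21.3776
= 0.67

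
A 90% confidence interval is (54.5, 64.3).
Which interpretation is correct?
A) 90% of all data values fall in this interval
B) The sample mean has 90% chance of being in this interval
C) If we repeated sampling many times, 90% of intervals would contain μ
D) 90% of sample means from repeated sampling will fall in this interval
C

A) Wrong — a CI is about the parameter μ, not individual data values.
B) Wrong — x̄ is observed and sits in the interval by construction.
C) Correct — this is the frequentist long-run coverage interpretation.
D) Wrong — coverage applies to intervals containing μ, not to future x̄ values.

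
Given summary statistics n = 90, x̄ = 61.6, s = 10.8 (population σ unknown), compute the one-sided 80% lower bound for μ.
μ ≥ 60.64

Lower bound (one-sided):
t* = 0.846 (one-sided for 80%)
Lower bound = x̄ - t* · s/√n = 61.6 - 0.846 · 10.8/√90 = 60.64

We are 80% confident that μ ≥ 60.64.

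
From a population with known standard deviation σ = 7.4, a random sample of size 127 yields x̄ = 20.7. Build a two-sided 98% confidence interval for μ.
(19.17, 22.23)

z-interval (σ known):
z* = 2.326 for 98% confidence

Margin of error = z* · σ/√n = 2.326 · 7.4/√127 = 1.53

CI: (20.7 - 1.53, 20.7 + 1.53) = (19.17, 22.23)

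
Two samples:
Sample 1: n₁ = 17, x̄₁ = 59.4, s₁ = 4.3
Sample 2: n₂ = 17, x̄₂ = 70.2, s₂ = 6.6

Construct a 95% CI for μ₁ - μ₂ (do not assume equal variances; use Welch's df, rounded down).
(-14.72, -6.88)

Difference: x̄₁ - x̄₂ = -10.80
SE = √(s₁²/n₁ + s₂²/n₂) = √(4.3²/17 + 6.6²/17) = 1.9105
df = 27.51 → 27 (Welch–Satterthwaite, rounded down)
t* = 2.052

CI: -10.80 ± 2.052 · 1.9105 = -10.80 ± 3.92 = (-14.72, -6.88)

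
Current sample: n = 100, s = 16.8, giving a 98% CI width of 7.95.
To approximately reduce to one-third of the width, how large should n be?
n ≈ 900

CI width ∝ 1/√n
To reduce width by factor 3, need √n to grow by 3 → need 3² = 9 times as many samples.

Current: n = 100, width = 7.95
New: n = 900, width ≈ 2.61

Width reduced by factor of 7.95/2.61 = 3.05.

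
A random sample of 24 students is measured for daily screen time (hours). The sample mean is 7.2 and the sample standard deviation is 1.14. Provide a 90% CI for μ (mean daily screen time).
(6.80, 7.60)

t-interval (σ unknown):
df = n - 1 = 23
t* = 1.714 for 90% confidence

Margin of error = t* · s/√n = 1.714 · 1.14/√24 = 0.40

CI: (6.80, 7.60)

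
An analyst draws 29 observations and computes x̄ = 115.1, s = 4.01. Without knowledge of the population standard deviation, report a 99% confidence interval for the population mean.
(113.04, 117.16)

t-interval (σ unknown):
df = n - 1 = 28
t* = 2.763 for 99% confidence

Margin of error = t* · s/√n = 2.763 · 4.01/√29 = 2.06

CI: (113.04, 117.16)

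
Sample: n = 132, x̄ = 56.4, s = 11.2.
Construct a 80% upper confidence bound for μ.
μ ≤ 57.22

Upper bound (one-sided):
t* = 0.844 (one-sided for 80%)
Upper bound = x̄ + t* · s/√n = 56.4 + 0.844 · 11.2/√132 = 57.22

We are 80% confident that μ ≤ 57.22.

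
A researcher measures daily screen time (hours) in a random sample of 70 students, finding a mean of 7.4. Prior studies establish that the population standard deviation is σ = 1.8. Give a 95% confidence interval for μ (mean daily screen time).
(6.98, 7.82)

z-interval (σ known):
z* = 1.960 for 95% confidence

Margin of error = z* · σ/√n = 1.960 · 1.8/√70 = 0.42

CI: (7.4 - 0.42, 7.4 + 0.42) = (6.98, 7.82)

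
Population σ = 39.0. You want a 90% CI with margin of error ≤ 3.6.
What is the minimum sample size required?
n ≥ 318

For margin E ≤ 3.6:
n ≥ (z* · σ / E)²
n ≥ (1.645 · 39.0 / 3.6)²
n ≥ 317.58

Minimum n = 318 (rounding up)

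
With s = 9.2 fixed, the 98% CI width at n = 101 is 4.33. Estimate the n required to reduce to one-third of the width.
n ≈ 909

CI width ∝ 1/√n
To reduce width by factor 3, need √n to grow by 3 → need 3² = 9 times as many samples.

Current: n = 101, width = 4.33
New: n = 909, width ≈ 1.42

Width reduced by factor of 4.33/1.42 = 3.05.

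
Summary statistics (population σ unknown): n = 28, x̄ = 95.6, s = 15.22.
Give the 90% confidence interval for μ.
(90.70, 100.50)

t-interval (σ unknown):
df = n - 1 = 27
t* = 1.703 for 90% confidence

Margin of error = t* · s/√n = 1.703 · 15.22/√28 = 4.90

CI: (90.70, 100.50)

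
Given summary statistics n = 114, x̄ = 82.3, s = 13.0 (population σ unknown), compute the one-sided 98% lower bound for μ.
μ ≥ 79.77

Lower bound (one-sided):
t* = 2.078 (one-sided for 98%)
Lower bound = x̄ - t* · s/√n = 82.3 - 2.078 · 13.0/√114 = 79.77

We are 98% confident that μ ≥ 79.77.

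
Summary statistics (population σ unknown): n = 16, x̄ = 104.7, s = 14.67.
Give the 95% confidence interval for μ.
(96.88, 112.52)

t-interval (σ unknown):
df = n - 1 = 15
t* = 2.131 for 95% confidence

Margin of error = t* · s/√n = 2.131 · 14.67/√16 = 7.82

CI: (96.88, 112.52)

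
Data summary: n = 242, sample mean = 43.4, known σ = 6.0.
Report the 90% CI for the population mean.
(42.77, 44.03)

z-interval (σ known):
z* = 1.645 for 90% confidence

Margin of error = z* · σ/√n = 1.645 · 6.0/√242 = 0.63

CI: (43.4 - 0.63, 43.4 + 0.63) = (42.77, 44.03)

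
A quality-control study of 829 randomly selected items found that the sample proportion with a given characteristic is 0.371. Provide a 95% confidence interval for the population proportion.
(0.338, 0.404)

Proportion CI:
SE = √(p̂(1-p̂)/n) = √(0.371 · 0.629 / 829) = 0.01678

z* = 1.960
Margin = z* · SE = 1.960 · 0.01678 = 0.0329

CI: 0.371 ± 0.0329 = (0.338, 0.404)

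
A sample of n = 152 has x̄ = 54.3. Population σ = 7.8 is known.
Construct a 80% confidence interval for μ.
(53.49, 55.11)

z-interval (σ known):
z* = 1.282 for 80% confidence

Margin of error = z* · σ/√n = 1.282 · 7.8/√152 = 0.81

CI: (54.3 - 0.81, 54.3 + 0.81) = (53.49, 55.11)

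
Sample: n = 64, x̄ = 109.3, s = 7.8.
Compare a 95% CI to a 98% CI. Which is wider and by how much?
98% CI is wider by 0.75

df = 63
95% CI: t* = 1.998, (107.35, 111.25), width = 2 · t* · s/√n = 3.90
98% CI: t* = 2.387, (106.97, 111.63), width = 2 · t* · s/√n = 4.65

The 98% CI is wider by 4.65 - 3.90 = 0.75.
Higher confidence requires a wider interval.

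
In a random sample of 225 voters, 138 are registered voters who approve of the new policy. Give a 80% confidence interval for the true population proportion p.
(0.572, 0.655)

Proportion CI:
p̂ = 138/225 = 0.61333
SE = √(p̂(1-p̂)/n) = √(0.61333 · 0.38667 / 225) = 0.03247

z* = 1.282
Margin = z* · SE = 1.282 · 0.03247 = 0.0416

CI: 0.61333 ± 0.0416 = (0.572, 0.655)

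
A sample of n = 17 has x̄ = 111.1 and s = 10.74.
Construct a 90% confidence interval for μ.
(106.55, 115.65)

t-interval (σ unknown):
df = n - 1 = 16
t* = 1.746 for 90% confidence

Margin of error = t* · s/√n = 1.746 · 10.74/√17 = 4.55

CI: (106.55, 115.65)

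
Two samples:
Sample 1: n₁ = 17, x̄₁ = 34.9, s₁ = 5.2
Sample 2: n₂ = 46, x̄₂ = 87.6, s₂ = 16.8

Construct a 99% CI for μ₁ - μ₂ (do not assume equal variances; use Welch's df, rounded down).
(-60.09, -45.31)

Difference: x̄₁ - x̄₂ = -52.70
SE = √(s₁²/n₁ + s₂²/n₂) = √(5.2²/17 + 16.8²/46) = 2.7796
df = 60.01 → 60 (Welch–Satterthwaite, rounded down)
t* = 2.660

CI: -52.70 ± 2.660 · 2.7796 = -52.70 ± 7.39 = (-60.09, -45.31)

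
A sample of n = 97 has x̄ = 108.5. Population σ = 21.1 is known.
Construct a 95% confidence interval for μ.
(104.30, 112.70)

z-interval (σ known):
z* = 1.960 for 95% confidence

Margin of error = z* · σ/√n = 1.960 · 21.1/√97 = 4.20

CI: (108.5 - 4.20, 108.5 + 4.20) = (104.30, 112.70)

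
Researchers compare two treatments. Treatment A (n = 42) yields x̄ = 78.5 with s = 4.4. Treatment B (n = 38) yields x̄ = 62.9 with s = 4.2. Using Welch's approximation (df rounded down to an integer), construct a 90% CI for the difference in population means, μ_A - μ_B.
(14.00, 17.20)

Difference: x̄₁ - x̄₂ = 15.60
SE = √(s₁²/n₁ + s₂²/n₂) = √(4.4²/42 + 4.2²/38) = 0.9619
df = 77.77 → 77 (Welch–Satterthwaite, rounded down)
t* = 1.665

CI: 15.60 ± 1.665 · 0.9619 = 15.60 ± 1.60 = (14.00, 17.20)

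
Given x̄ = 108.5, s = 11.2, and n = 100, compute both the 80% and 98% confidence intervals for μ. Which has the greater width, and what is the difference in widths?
98% CI is wider by 2.41

df = 99
80% CI: t* = 1.290, (107.06, 109.94), width = 2 · t* · s/√n = 2.89
98% CI: t* = 2.365, (105.85, 111.15), width = 2 · t* · s/√n = 5.30

The 98% CI is wider by 5.30 - 2.89 = 2.41.
Higher confidence requires a wider interval.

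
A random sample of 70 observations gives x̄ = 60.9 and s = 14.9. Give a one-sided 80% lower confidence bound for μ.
μ ≥ 59.39

Lower bound (one-sided):
t* = 0.847 (one-sided for 80%)
Lower bound = x̄ - t* · s/√n = 60.9 - 0.847 · 14.9/√70 = 59.39

We are 80% confident that μ ≥ 59.39.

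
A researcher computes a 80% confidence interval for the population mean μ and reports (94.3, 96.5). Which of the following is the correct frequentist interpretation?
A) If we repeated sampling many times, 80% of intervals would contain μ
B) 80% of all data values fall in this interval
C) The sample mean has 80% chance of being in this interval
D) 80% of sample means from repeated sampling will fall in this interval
A

A) Correct — this is the frequentist long-run coverage interpretation.
B) Wrong — a CI is about the parameter μ, not individual data values.
C) Wrong — x̄ is observed and sits in the interval by construction.
D) Wrong — coverage applies to intervals containing μ, not to future x̄ values.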